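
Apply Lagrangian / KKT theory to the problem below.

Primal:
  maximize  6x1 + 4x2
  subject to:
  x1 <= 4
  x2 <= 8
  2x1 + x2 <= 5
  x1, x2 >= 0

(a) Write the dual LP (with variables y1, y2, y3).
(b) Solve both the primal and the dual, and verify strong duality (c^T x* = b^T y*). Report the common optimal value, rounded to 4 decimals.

The standard primal-dual pair for 'max c^T x s.t. A x <= b, x >= 0' is:
  Dual:  min b^T y  s.t.  A^T y >= c,  y >= 0.

So the dual LP is:
  minimize  4y1 + 8y2 + 5y3
  subject to:
    y1 + 2y3 >= 6
    y2 + y3 >= 4
    y1, y2, y3 >= 0

Solving the primal: x* = (0, 5).
  primal value c^T x* = 20.
Solving the dual: y* = (0, 0, 4).
  dual value b^T y* = 20.
Strong duality: c^T x* = b^T y*. Confirmed.

20


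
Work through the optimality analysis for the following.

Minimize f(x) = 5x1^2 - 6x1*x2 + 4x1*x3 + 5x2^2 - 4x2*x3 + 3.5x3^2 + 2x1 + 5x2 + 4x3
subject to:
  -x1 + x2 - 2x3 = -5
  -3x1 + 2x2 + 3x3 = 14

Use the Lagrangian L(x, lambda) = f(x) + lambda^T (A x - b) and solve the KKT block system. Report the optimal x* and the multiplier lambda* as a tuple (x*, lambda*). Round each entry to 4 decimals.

Form the Lagrangian:
  L(x, lambda) = (1/2) x^T Q x + c^T x + lambda^T (A x - b)
Stationarity (grad_x L = 0): Q x + c + A^T lambda = 0.
Primal feasibility: A x = b.

This gives the KKT block system:
  [ Q   A^T ] [ x     ]   [-c ]
  [ A    0  ] [ lambda ] = [ b ]

Solving the linear system:
  x*      = (-1.8486, -0.5196, 3.1645)
  lambda* = (6.7084, -2.4729)
  f(x*)   = 37.2626

x* = (-1.8486, -0.5196, 3.1645), lambda* = (6.7084, -2.4729)


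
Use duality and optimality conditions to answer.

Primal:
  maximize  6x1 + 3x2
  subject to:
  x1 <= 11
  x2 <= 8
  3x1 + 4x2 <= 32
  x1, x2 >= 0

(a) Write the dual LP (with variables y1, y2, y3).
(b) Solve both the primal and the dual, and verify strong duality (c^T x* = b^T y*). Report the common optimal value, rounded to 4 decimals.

The standard primal-dual pair for 'max c^T x s.t. A x <= b, x >= 0' is:
  Dual:  min b^T y  s.t.  A^T y >= c,  y >= 0.

So the dual LP is:
  minimize  11y1 + 8y2 + 32y3
  subject to:
    y1 + 3y3 >= 6
    y2 + 4y3 >= 3
    y1, y2, y3 >= 0

Solving the primal: x* = (10.6667, 0).
  primal value c^T x* = 64.
Solving the dual: y* = (0, 0, 2).
  dual value b^T y* = 64.
Strong duality: c^T x* = b^T y*. Confirmed.

64


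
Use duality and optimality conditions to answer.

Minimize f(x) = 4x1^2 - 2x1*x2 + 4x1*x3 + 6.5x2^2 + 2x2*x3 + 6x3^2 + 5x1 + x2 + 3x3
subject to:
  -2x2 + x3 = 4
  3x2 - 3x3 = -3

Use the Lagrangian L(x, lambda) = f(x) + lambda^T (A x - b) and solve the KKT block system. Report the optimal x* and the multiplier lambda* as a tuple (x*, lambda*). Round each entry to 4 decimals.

Form the Lagrangian:
  L(x, lambda) = (1/2) x^T Q x + c^T x + lambda^T (A x - b)
Stationarity (grad_x L = 0): Q x + c + A^T lambda = 0.
Primal feasibility: A x = b.

This gives the KKT block system:
  [ Q   A^T ] [ x     ]   [-c ]
  [ A    0  ] [ lambda ] = [ b ]

Solving the linear system:
  x*      = (-0.375, -3, -2)
  lambda* = (-69.75, -32.75)
  f(x*)   = 84.9375

x* = (-0.375, -3, -2), lambda* = (-69.75, -32.75)


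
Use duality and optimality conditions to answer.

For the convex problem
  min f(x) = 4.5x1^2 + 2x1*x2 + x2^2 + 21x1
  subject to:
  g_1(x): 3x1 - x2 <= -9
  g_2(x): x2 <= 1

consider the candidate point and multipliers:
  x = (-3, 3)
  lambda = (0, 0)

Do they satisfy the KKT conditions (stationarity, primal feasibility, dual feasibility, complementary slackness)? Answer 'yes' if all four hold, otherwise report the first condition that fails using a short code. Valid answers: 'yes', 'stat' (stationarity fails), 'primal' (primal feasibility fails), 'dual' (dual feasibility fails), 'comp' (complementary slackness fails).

Gradient of f: grad f(x) = Q x + c = (0, 0)
Constraint values g_i(x) = a_i^T x - b_i:
  g_1((-3, 3)) = -3
  g_2((-3, 3)) = 2
Stationarity residual: grad f(x) + sum_i lambda_i a_i = (0, 0)
  -> stationarity OK
Primal feasibility (all g_i <= 0): FAILS
Dual feasibility (all lambda_i >= 0): OK
Complementary slackness (lambda_i * g_i(x) = 0 for all i): OK

Verdict: the first failing condition is primal_feasibility -> primal.

primal


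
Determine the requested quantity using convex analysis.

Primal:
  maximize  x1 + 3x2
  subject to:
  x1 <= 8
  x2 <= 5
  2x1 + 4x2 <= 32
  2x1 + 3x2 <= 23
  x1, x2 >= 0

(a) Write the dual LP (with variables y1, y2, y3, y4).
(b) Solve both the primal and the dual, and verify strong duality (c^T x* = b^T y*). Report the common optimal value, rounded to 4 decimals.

The standard primal-dual pair for 'max c^T x s.t. A x <= b, x >= 0' is:
  Dual:  min b^T y  s.t.  A^T y >= c,  y >= 0.

So the dual LP is:
  minimize  8y1 + 5y2 + 32y3 + 23y4
  subject to:
    y1 + 2y3 + 2y4 >= 1
    y2 + 4y3 + 3y4 >= 3
    y1, y2, y3, y4 >= 0

Solving the primal: x* = (4, 5).
  primal value c^T x* = 19.
Solving the dual: y* = (0, 1.5, 0, 0.5).
  dual value b^T y* = 19.
Strong duality: c^T x* = b^T y*. Confirmed.

19


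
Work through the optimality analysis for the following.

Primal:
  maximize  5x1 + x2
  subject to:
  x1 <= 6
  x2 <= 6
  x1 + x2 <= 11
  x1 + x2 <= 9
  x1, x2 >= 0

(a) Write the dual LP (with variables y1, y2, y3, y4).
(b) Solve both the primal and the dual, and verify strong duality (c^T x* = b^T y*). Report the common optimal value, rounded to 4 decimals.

The standard primal-dual pair for 'max c^T x s.t. A x <= b, x >= 0' is:
  Dual:  min b^T y  s.t.  A^T y >= c,  y >= 0.

So the dual LP is:
  minimize  6y1 + 6y2 + 11y3 + 9y4
  subject to:
    y1 + y3 + y4 >= 5
    y2 + y3 + y4 >= 1
    y1, y2, y3, y4 >= 0

Solving the primal: x* = (6, 3).
  primal value c^T x* = 33.
Solving the dual: y* = (4, 0, 0, 1).
  dual value b^T y* = 33.
Strong duality: c^T x* = b^T y*. Confirmed.

33


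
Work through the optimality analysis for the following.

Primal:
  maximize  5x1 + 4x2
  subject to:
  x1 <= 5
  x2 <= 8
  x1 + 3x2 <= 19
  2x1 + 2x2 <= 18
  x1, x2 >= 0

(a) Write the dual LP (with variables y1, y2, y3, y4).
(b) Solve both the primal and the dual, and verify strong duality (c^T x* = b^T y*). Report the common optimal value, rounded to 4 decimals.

The standard primal-dual pair for 'max c^T x s.t. A x <= b, x >= 0' is:
  Dual:  min b^T y  s.t.  A^T y >= c,  y >= 0.

So the dual LP is:
  minimize  5y1 + 8y2 + 19y3 + 18y4
  subject to:
    y1 + y3 + 2y4 >= 5
    y2 + 3y3 + 2y4 >= 4
    y1, y2, y3, y4 >= 0

Solving the primal: x* = (5, 4).
  primal value c^T x* = 41.
Solving the dual: y* = (1, 0, 0, 2).
  dual value b^T y* = 41.
Strong duality: c^T x* = b^T y*. Confirmed.

41


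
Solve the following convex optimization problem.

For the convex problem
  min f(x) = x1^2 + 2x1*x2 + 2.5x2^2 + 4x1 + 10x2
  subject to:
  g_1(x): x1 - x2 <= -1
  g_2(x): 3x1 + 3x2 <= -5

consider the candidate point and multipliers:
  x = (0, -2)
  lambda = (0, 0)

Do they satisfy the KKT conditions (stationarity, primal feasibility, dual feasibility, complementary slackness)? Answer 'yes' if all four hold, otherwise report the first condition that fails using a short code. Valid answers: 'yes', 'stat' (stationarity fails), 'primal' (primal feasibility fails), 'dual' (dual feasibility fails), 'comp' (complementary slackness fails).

Gradient of f: grad f(x) = Q x + c = (0, 0)
Constraint values g_i(x) = a_i^T x - b_i:
  g_1((0, -2)) = 3
  g_2((0, -2)) = -1
Stationarity residual: grad f(x) + sum_i lambda_i a_i = (0, 0)
  -> stationarity OK
Primal feasibility (all g_i <= 0): FAILS
Dual feasibility (all lambda_i >= 0): OK
Complementary slackness (lambda_i * g_i(x) = 0 for all i): OK

Verdict: the first failing condition is primal_feasibility -> primal.

primal


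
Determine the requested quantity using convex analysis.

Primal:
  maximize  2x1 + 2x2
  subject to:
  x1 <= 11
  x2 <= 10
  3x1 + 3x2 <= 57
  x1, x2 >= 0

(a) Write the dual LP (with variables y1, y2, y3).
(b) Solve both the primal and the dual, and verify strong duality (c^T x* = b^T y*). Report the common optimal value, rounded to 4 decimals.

The standard primal-dual pair for 'max c^T x s.t. A x <= b, x >= 0' is:
  Dual:  min b^T y  s.t.  A^T y >= c,  y >= 0.

So the dual LP is:
  minimize  11y1 + 10y2 + 57y3
  subject to:
    y1 + 3y3 >= 2
    y2 + 3y3 >= 2
    y1, y2, y3 >= 0

Solving the primal: x* = (9, 10).
  primal value c^T x* = 38.
Solving the dual: y* = (0, 0, 0.6667).
  dual value b^T y* = 38.
Strong duality: c^T x* = b^T y*. Confirmed.

38


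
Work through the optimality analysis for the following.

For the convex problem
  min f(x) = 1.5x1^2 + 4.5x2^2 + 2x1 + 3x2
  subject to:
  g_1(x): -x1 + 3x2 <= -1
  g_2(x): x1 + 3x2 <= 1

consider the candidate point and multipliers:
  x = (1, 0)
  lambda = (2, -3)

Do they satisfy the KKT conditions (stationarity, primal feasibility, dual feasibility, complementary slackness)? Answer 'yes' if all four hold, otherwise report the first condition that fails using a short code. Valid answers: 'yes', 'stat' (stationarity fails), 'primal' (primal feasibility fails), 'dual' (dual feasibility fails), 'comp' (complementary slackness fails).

Gradient of f: grad f(x) = Q x + c = (5, 3)
Constraint values g_i(x) = a_i^T x - b_i:
  g_1((1, 0)) = 0
  g_2((1, 0)) = 0
Stationarity residual: grad f(x) + sum_i lambda_i a_i = (0, 0)
  -> stationarity OK
Primal feasibility (all g_i <= 0): OK
Dual feasibility (all lambda_i >= 0): FAILS
Complementary slackness (lambda_i * g_i(x) = 0 for all i): OK

Verdict: the first failing condition is dual_feasibility -> dual.

dual


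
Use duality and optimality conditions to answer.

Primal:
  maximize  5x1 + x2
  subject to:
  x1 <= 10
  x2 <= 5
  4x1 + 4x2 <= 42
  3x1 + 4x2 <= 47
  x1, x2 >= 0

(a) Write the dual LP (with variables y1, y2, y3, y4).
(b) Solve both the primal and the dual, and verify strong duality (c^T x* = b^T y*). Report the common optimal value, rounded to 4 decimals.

The standard primal-dual pair for 'max c^T x s.t. A x <= b, x >= 0' is:
  Dual:  min b^T y  s.t.  A^T y >= c,  y >= 0.

So the dual LP is:
  minimize  10y1 + 5y2 + 42y3 + 47y4
  subject to:
    y1 + 4y3 + 3y4 >= 5
    y2 + 4y3 + 4y4 >= 1
    y1, y2, y3, y4 >= 0

Solving the primal: x* = (10, 0.5).
  primal value c^T x* = 50.5.
Solving the dual: y* = (4, 0, 0.25, 0).
  dual value b^T y* = 50.5.
Strong duality: c^T x* = b^T y*. Confirmed.

50.5


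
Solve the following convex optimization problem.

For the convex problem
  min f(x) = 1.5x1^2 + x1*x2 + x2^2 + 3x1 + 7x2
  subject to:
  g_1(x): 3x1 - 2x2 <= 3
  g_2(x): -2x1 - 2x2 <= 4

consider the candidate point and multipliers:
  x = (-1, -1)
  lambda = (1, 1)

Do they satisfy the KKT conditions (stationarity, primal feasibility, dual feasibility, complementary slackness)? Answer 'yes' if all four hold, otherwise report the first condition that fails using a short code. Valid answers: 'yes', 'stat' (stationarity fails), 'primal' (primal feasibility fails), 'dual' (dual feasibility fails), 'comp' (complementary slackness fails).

Gradient of f: grad f(x) = Q x + c = (-1, 4)
Constraint values g_i(x) = a_i^T x - b_i:
  g_1((-1, -1)) = -4
  g_2((-1, -1)) = 0
Stationarity residual: grad f(x) + sum_i lambda_i a_i = (0, 0)
  -> stationarity OK
Primal feasibility (all g_i <= 0): OK
Dual feasibility (all lambda_i >= 0): OK
Complementary slackness (lambda_i * g_i(x) = 0 for all i): FAILS

Verdict: the first failing condition is complementary_slackness -> comp.

comp


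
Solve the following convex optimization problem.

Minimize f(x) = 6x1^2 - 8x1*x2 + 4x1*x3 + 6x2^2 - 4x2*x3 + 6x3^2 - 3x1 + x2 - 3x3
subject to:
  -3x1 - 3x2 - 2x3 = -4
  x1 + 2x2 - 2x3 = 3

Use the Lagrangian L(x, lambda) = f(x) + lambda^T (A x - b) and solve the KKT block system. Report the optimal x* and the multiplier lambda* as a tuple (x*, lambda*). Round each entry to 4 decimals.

Form the Lagrangian:
  L(x, lambda) = (1/2) x^T Q x + c^T x + lambda^T (A x - b)
Stationarity (grad_x L = 0): Q x + c + A^T lambda = 0.
Primal feasibility: A x = b.

This gives the KKT block system:
  [ Q   A^T ] [ x     ]   [-c ]
  [ A    0  ] [ lambda ] = [ b ]

Solving the linear system:
  x*      = (0.8967, 0.6826, -0.369)
  lambda* = (-0.6156, -2.6703)
  f(x*)   = 2.324

x* = (0.8967, 0.6826, -0.369), lambda* = (-0.6156, -2.6703)


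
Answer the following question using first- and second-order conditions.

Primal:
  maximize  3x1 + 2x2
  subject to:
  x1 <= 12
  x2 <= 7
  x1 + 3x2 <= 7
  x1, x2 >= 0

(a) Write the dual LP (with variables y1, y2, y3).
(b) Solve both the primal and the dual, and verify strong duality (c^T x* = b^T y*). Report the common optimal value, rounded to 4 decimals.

The standard primal-dual pair for 'max c^T x s.t. A x <= b, x >= 0' is:
  Dual:  min b^T y  s.t.  A^T y >= c,  y >= 0.

So the dual LP is:
  minimize  12y1 + 7y2 + 7y3
  subject to:
    y1 + y3 >= 3
    y2 + 3y3 >= 2
    y1, y2, y3 >= 0

Solving the primal: x* = (7, 0).
  primal value c^T x* = 21.
Solving the dual: y* = (0, 0, 3).
  dual value b^T y* = 21.
Strong duality: c^T x* = b^T y*. Confirmed.

21


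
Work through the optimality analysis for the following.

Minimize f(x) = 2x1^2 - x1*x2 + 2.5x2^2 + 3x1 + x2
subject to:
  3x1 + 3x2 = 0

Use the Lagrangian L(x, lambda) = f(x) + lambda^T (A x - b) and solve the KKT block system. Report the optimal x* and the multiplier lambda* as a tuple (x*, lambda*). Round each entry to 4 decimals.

Form the Lagrangian:
  L(x, lambda) = (1/2) x^T Q x + c^T x + lambda^T (A x - b)
Stationarity (grad_x L = 0): Q x + c + A^T lambda = 0.
Primal feasibility: A x = b.

This gives the KKT block system:
  [ Q   A^T ] [ x     ]   [-c ]
  [ A    0  ] [ lambda ] = [ b ]

Solving the linear system:
  x*      = (-0.1818, 0.1818)
  lambda* = (-0.697)
  f(x*)   = -0.1818

x* = (-0.1818, 0.1818), lambda* = (-0.697)


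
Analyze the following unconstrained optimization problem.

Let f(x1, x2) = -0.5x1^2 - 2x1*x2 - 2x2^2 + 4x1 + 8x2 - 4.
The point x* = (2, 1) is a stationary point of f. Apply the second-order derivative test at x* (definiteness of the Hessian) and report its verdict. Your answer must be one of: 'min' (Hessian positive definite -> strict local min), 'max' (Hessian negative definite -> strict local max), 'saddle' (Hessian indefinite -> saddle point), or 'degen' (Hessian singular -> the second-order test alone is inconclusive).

Compute the Hessian H = grad^2 f:
  H = [[-1, -2], [-2, -4]]
Verify stationarity: grad f(x*) = H x* + g = (0, 0).
Eigenvalues of H: -5, 0.
H has a zero eigenvalue (singular; negative semidefinite but not definite), so H is neither positive definite, negative definite, nor indefinite. The second-order test alone is inconclusive -> degen.
(Indeed, f is constant along the null direction of H through x*, so x* is not a strict local extremum.)

degen


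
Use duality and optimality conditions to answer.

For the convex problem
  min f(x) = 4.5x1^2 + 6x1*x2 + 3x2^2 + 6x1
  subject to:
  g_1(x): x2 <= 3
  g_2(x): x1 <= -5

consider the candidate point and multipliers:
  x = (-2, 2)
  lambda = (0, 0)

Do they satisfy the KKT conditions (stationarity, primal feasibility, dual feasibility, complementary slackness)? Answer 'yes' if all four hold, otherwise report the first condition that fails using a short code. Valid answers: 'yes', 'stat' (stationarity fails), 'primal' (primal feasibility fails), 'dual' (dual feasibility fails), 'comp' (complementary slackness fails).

Gradient of f: grad f(x) = Q x + c = (0, 0)
Constraint values g_i(x) = a_i^T x - b_i:
  g_1((-2, 2)) = -1
  g_2((-2, 2)) = 3
Stationarity residual: grad f(x) + sum_i lambda_i a_i = (0, 0)
  -> stationarity OK
Primal feasibility (all g_i <= 0): FAILS
Dual feasibility (all lambda_i >= 0): OK
Complementary slackness (lambda_i * g_i(x) = 0 for all i): OK

Verdict: the first failing condition is primal_feasibility -> primal.

primal


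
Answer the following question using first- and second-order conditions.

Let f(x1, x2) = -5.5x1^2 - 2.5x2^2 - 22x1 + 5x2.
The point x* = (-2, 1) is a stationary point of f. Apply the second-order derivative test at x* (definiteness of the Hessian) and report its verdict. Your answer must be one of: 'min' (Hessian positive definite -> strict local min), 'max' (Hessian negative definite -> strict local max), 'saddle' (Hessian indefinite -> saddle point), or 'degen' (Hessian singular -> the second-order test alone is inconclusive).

Compute the Hessian H = grad^2 f:
  H = [[-11, 0], [0, -5]]
Verify stationarity: grad f(x*) = H x* + g = (0, 0).
Eigenvalues of H: -11, -5.
Both eigenvalues < 0, so H is negative definite -> x* is a strict local max.

max


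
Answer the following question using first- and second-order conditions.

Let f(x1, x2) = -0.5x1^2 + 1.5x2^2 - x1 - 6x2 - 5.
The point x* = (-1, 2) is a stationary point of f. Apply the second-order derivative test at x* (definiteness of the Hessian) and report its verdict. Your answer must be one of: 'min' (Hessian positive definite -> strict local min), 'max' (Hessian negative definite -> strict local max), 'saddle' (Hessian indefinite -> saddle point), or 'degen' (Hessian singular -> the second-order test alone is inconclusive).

Compute the Hessian H = grad^2 f:
  H = [[-1, 0], [0, 3]]
Verify stationarity: grad f(x*) = H x* + g = (0, 0).
Eigenvalues of H: -1, 3.
Eigenvalues have mixed signs, so H is indefinite -> x* is a saddle point.

saddle


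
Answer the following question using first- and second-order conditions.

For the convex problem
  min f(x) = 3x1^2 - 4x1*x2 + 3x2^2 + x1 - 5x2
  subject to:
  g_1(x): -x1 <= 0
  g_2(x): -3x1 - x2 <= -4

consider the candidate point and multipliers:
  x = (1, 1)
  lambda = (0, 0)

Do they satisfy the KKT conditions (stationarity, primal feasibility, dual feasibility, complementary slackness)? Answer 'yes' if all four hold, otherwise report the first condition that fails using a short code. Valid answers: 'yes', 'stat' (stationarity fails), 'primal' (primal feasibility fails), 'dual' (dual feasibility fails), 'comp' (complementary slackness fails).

Gradient of f: grad f(x) = Q x + c = (3, -3)
Constraint values g_i(x) = a_i^T x - b_i:
  g_1((1, 1)) = -1
  g_2((1, 1)) = 0
Stationarity residual: grad f(x) + sum_i lambda_i a_i = (3, -3)
  -> stationarity FAILS
Primal feasibility (all g_i <= 0): OK
Dual feasibility (all lambda_i >= 0): OK
Complementary slackness (lambda_i * g_i(x) = 0 for all i): OK

Verdict: the first failing condition is stationarity -> stat.

stat


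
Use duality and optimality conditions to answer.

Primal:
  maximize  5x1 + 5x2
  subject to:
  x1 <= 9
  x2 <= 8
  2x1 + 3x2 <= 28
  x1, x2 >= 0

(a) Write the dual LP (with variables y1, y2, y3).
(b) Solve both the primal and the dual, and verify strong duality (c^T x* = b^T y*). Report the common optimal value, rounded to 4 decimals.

The standard primal-dual pair for 'max c^T x s.t. A x <= b, x >= 0' is:
  Dual:  min b^T y  s.t.  A^T y >= c,  y >= 0.

So the dual LP is:
  minimize  9y1 + 8y2 + 28y3
  subject to:
    y1 + 2y3 >= 5
    y2 + 3y3 >= 5
    y1, y2, y3 >= 0

Solving the primal: x* = (9, 3.3333).
  primal value c^T x* = 61.6667.
Solving the dual: y* = (1.6667, 0, 1.6667).
  dual value b^T y* = 61.6667.
Strong duality: c^T x* = b^T y*. Confirmed.

61.6667


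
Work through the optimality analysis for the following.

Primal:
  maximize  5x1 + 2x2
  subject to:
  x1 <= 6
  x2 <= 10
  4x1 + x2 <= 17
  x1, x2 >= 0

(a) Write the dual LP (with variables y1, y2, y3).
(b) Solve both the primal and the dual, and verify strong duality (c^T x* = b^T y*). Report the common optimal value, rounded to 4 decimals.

The standard primal-dual pair for 'max c^T x s.t. A x <= b, x >= 0' is:
  Dual:  min b^T y  s.t.  A^T y >= c,  y >= 0.

So the dual LP is:
  minimize  6y1 + 10y2 + 17y3
  subject to:
    y1 + 4y3 >= 5
    y2 + y3 >= 2
    y1, y2, y3 >= 0

Solving the primal: x* = (1.75, 10).
  primal value c^T x* = 28.75.
Solving the dual: y* = (0, 0.75, 1.25).
  dual value b^T y* = 28.75.
Strong duality: c^T x* = b^T y*. Confirmed.

28.75


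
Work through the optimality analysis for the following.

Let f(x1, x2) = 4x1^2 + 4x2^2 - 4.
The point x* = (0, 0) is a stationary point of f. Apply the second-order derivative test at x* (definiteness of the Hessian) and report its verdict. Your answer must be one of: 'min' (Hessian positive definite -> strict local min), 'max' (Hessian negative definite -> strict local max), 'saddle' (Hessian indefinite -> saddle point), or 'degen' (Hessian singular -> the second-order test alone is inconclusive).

Compute the Hessian H = grad^2 f:
  H = [[8, 0], [0, 8]]
Verify stationarity: grad f(x*) = H x* + g = (0, 0).
Eigenvalues of H: 8, 8.
Both eigenvalues > 0, so H is positive definite -> x* is a strict local min.

min


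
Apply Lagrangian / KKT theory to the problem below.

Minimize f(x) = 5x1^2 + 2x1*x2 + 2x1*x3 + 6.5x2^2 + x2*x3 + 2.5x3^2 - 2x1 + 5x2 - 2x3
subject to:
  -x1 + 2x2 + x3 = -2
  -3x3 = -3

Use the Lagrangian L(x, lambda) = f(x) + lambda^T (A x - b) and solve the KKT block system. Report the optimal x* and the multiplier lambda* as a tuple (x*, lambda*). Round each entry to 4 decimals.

Form the Lagrangian:
  L(x, lambda) = (1/2) x^T Q x + c^T x + lambda^T (A x - b)
Stationarity (grad_x L = 0): Q x + c + A^T lambda = 0.
Primal feasibility: A x = b.

This gives the KKT block system:
  [ Q   A^T ] [ x     ]   [-c ]
  [ A    0  ] [ lambda ] = [ b ]

Solving the linear system:
  x*      = (0.6393, -1.1803, 1)
  lambda* = (4.0328, 2.377)
  f(x*)   = 3.0082

x* = (0.6393, -1.1803, 1), lambda* = (4.0328, 2.377)


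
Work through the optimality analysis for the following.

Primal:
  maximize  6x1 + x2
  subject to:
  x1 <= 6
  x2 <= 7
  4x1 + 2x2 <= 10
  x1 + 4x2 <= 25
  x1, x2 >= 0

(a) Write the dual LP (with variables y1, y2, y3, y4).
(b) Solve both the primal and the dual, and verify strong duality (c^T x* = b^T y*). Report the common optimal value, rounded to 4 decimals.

The standard primal-dual pair for 'max c^T x s.t. A x <= b, x >= 0' is:
  Dual:  min b^T y  s.t.  A^T y >= c,  y >= 0.

So the dual LP is:
  minimize  6y1 + 7y2 + 10y3 + 25y4
  subject to:
    y1 + 4y3 + y4 >= 6
    y2 + 2y3 + 4y4 >= 1
    y1, y2, y3, y4 >= 0

Solving the primal: x* = (2.5, 0).
  primal value c^T x* = 15.
Solving the dual: y* = (0, 0, 1.5, 0).
  dual value b^T y* = 15.
Strong duality: c^T x* = b^T y*. Confirmed.

15


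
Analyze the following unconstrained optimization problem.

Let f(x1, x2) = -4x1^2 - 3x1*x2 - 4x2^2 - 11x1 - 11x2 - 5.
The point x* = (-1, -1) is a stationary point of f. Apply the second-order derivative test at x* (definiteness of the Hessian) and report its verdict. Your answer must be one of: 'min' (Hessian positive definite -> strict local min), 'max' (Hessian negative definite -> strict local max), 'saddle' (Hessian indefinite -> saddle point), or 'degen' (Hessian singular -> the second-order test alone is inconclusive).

Compute the Hessian H = grad^2 f:
  H = [[-8, -3], [-3, -8]]
Verify stationarity: grad f(x*) = H x* + g = (0, 0).
Eigenvalues of H: -11, -5.
Both eigenvalues < 0, so H is negative definite -> x* is a strict local max.

max


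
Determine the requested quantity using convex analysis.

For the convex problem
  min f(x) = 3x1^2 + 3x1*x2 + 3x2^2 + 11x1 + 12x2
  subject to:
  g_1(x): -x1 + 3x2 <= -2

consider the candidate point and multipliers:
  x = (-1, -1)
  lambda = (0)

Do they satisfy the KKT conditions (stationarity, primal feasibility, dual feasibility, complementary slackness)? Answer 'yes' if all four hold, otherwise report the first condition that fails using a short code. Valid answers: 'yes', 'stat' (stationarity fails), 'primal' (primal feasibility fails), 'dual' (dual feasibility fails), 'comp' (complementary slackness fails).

Gradient of f: grad f(x) = Q x + c = (2, 3)
Constraint values g_i(x) = a_i^T x - b_i:
  g_1((-1, -1)) = 0
Stationarity residual: grad f(x) + sum_i lambda_i a_i = (2, 3)
  -> stationarity FAILS
Primal feasibility (all g_i <= 0): OK
Dual feasibility (all lambda_i >= 0): OK
Complementary slackness (lambda_i * g_i(x) = 0 for all i): OK

Verdict: the first failing condition is stationarity -> stat.

stat


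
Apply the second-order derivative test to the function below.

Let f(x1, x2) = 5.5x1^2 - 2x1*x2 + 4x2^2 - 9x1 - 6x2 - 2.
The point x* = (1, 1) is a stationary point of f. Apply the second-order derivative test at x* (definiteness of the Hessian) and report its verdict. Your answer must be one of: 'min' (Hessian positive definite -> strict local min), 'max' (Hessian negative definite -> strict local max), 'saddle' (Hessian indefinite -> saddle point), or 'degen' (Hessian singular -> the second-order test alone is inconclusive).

Compute the Hessian H = grad^2 f:
  H = [[11, -2], [-2, 8]]
Verify stationarity: grad f(x*) = H x* + g = (0, 0).
Eigenvalues of H: 7, 12.
Both eigenvalues > 0, so H is positive definite -> x* is a strict local min.

min


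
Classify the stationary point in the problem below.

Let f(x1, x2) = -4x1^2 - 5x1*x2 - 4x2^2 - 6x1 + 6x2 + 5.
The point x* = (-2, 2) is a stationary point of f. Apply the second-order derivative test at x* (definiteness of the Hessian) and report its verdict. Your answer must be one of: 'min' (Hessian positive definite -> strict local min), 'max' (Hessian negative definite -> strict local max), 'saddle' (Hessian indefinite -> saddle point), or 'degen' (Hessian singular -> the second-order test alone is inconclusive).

Compute the Hessian H = grad^2 f:
  H = [[-8, -5], [-5, -8]]
Verify stationarity: grad f(x*) = H x* + g = (0, 0).
Eigenvalues of H: -13, -3.
Both eigenvalues < 0, so H is negative definite -> x* is a strict local max.

max


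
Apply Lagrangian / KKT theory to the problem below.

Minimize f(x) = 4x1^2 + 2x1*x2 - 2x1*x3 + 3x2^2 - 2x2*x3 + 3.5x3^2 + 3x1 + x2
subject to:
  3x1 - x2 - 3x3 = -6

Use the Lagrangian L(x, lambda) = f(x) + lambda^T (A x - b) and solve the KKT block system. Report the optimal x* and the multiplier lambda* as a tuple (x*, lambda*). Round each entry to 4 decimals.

Form the Lagrangian:
  L(x, lambda) = (1/2) x^T Q x + c^T x + lambda^T (A x - b)
Stationarity (grad_x L = 0): Q x + c + A^T lambda = 0.
Primal feasibility: A x = b.

This gives the KKT block system:
  [ Q   A^T ] [ x     ]   [-c ]
  [ A    0  ] [ lambda ] = [ b ]

Solving the linear system:
  x*      = (-1.072, 0.7249, 0.6864)
  lambda* = (1.8329)
  f(x*)   = 4.2532

x* = (-1.072, 0.7249, 0.6864), lambda* = (1.8329)


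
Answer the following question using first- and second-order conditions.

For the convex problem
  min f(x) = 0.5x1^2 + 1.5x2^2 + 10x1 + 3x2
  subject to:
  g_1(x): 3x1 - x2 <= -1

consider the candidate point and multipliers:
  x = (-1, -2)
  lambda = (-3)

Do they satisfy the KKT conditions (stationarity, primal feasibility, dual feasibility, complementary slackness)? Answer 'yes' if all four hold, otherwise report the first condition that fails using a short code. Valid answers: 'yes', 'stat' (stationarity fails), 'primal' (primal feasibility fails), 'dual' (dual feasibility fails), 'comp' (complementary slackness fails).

Gradient of f: grad f(x) = Q x + c = (9, -3)
Constraint values g_i(x) = a_i^T x - b_i:
  g_1((-1, -2)) = 0
Stationarity residual: grad f(x) + sum_i lambda_i a_i = (0, 0)
  -> stationarity OK
Primal feasibility (all g_i <= 0): OK
Dual feasibility (all lambda_i >= 0): FAILS
Complementary slackness (lambda_i * g_i(x) = 0 for all i): OK

Verdict: the first failing condition is dual_feasibility -> dual.

dual


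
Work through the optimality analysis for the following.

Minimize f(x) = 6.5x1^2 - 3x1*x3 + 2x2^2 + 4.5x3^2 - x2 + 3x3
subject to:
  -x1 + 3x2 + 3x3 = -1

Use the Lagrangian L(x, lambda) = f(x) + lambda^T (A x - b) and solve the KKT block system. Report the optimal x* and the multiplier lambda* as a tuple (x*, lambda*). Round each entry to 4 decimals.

Form the Lagrangian:
  L(x, lambda) = (1/2) x^T Q x + c^T x + lambda^T (A x - b)
Stationarity (grad_x L = 0): Q x + c + A^T lambda = 0.
Primal feasibility: A x = b.

This gives the KKT block system:
  [ Q   A^T ] [ x     ]   [-c ]
  [ A    0  ] [ lambda ] = [ b ]

Solving the linear system:
  x*      = (-0.0833, 0.0769, -0.438)
  lambda* = (0.2308)
  f(x*)   = -0.5801

x* = (-0.0833, 0.0769, -0.438), lambda* = (0.2308)


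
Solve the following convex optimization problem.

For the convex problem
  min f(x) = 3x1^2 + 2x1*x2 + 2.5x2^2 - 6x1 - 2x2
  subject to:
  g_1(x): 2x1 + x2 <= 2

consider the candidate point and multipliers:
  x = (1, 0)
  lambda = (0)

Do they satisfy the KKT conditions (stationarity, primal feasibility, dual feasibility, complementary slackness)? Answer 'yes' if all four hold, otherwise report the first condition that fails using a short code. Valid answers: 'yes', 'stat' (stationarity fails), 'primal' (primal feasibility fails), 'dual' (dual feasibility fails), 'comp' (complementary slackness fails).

Gradient of f: grad f(x) = Q x + c = (0, 0)
Constraint values g_i(x) = a_i^T x - b_i:
  g_1((1, 0)) = 0
Stationarity residual: grad f(x) + sum_i lambda_i a_i = (0, 0)
  -> stationarity OK
Primal feasibility (all g_i <= 0): OK
Dual feasibility (all lambda_i >= 0): OK
Complementary slackness (lambda_i * g_i(x) = 0 for all i): OK

Verdict: yes, KKT holds.

yes


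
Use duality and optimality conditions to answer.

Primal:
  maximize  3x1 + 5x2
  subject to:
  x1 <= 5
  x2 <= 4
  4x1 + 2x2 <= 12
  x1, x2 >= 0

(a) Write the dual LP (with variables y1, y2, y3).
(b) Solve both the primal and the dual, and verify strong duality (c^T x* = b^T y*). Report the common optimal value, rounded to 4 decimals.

The standard primal-dual pair for 'max c^T x s.t. A x <= b, x >= 0' is:
  Dual:  min b^T y  s.t.  A^T y >= c,  y >= 0.

So the dual LP is:
  minimize  5y1 + 4y2 + 12y3
  subject to:
    y1 + 4y3 >= 3
    y2 + 2y3 >= 5
    y1, y2, y3 >= 0

Solving the primal: x* = (1, 4).
  primal value c^T x* = 23.
Solving the dual: y* = (0, 3.5, 0.75).
  dual value b^T y* = 23.
Strong duality: c^T x* = b^T y*. Confirmed.

23


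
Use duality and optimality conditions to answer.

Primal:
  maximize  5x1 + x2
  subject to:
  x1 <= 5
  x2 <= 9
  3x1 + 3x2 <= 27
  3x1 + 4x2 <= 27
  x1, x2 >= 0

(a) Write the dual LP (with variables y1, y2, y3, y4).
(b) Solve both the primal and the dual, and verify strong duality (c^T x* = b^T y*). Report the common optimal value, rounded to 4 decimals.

The standard primal-dual pair for 'max c^T x s.t. A x <= b, x >= 0' is:
  Dual:  min b^T y  s.t.  A^T y >= c,  y >= 0.

So the dual LP is:
  minimize  5y1 + 9y2 + 27y3 + 27y4
  subject to:
    y1 + 3y3 + 3y4 >= 5
    y2 + 3y3 + 4y4 >= 1
    y1, y2, y3, y4 >= 0

Solving the primal: x* = (5, 3).
  primal value c^T x* = 28.
Solving the dual: y* = (4.25, 0, 0, 0.25).
  dual value b^T y* = 28.
Strong duality: c^T x* = b^T y*. Confirmed.

28


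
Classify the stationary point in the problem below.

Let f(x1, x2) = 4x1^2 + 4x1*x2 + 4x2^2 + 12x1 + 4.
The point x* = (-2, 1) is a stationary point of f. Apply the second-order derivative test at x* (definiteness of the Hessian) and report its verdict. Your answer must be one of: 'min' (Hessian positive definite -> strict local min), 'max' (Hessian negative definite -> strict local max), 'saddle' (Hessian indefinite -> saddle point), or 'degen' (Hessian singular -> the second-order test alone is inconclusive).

Compute the Hessian H = grad^2 f:
  H = [[8, 4], [4, 8]]
Verify stationarity: grad f(x*) = H x* + g = (0, 0).
Eigenvalues of H: 4, 12.
Both eigenvalues > 0, so H is positive definite -> x* is a strict local min.

min


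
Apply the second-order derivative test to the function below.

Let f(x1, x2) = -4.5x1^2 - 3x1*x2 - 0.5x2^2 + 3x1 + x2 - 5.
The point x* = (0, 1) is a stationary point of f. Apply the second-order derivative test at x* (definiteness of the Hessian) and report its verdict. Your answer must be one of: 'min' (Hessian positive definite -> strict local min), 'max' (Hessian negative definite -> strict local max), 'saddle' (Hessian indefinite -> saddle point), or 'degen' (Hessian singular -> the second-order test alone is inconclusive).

Compute the Hessian H = grad^2 f:
  H = [[-9, -3], [-3, -1]]
Verify stationarity: grad f(x*) = H x* + g = (0, 0).
Eigenvalues of H: -10, 0.
H has a zero eigenvalue (singular; negative semidefinite but not definite), so H is neither positive definite, negative definite, nor indefinite. The second-order test alone is inconclusive -> degen.
(Indeed, f is constant along the null direction of H through x*, so x* is not a strict local extremum.)

degen


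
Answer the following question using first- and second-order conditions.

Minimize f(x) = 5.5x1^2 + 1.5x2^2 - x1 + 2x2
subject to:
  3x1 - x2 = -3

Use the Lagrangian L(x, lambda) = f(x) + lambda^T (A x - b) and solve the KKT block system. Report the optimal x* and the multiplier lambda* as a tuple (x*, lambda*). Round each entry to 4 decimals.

Form the Lagrangian:
  L(x, lambda) = (1/2) x^T Q x + c^T x + lambda^T (A x - b)
Stationarity (grad_x L = 0): Q x + c + A^T lambda = 0.
Primal feasibility: A x = b.

This gives the KKT block system:
  [ Q   A^T ] [ x     ]   [-c ]
  [ A    0  ] [ lambda ] = [ b ]

Solving the linear system:
  x*      = (-0.8421, 0.4737)
  lambda* = (3.4211)
  f(x*)   = 6.0263

x* = (-0.8421, 0.4737), lambda* = (3.4211)


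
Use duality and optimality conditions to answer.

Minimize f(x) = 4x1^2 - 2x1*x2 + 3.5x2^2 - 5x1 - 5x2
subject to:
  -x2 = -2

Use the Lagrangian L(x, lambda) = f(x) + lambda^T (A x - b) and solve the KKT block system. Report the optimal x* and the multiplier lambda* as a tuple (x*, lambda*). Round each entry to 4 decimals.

Form the Lagrangian:
  L(x, lambda) = (1/2) x^T Q x + c^T x + lambda^T (A x - b)
Stationarity (grad_x L = 0): Q x + c + A^T lambda = 0.
Primal feasibility: A x = b.

This gives the KKT block system:
  [ Q   A^T ] [ x     ]   [-c ]
  [ A    0  ] [ lambda ] = [ b ]

Solving the linear system:
  x*      = (1.125, 2)
  lambda* = (6.75)
  f(x*)   = -1.0625

x* = (1.125, 2), lambda* = (6.75)


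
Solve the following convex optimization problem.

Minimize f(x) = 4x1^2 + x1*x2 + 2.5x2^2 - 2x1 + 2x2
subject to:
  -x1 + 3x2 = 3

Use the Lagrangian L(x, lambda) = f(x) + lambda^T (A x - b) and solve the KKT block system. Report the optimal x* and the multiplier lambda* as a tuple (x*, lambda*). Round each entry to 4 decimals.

Form the Lagrangian:
  L(x, lambda) = (1/2) x^T Q x + c^T x + lambda^T (A x - b)
Stationarity (grad_x L = 0): Q x + c + A^T lambda = 0.
Primal feasibility: A x = b.

This gives the KKT block system:
  [ Q   A^T ] [ x     ]   [-c ]
  [ A    0  ] [ lambda ] = [ b ]

Solving the linear system:
  x*      = (-0.1446, 0.9518)
  lambda* = (-2.2048)
  f(x*)   = 4.4036

x* = (-0.1446, 0.9518), lambda* = (-2.2048)


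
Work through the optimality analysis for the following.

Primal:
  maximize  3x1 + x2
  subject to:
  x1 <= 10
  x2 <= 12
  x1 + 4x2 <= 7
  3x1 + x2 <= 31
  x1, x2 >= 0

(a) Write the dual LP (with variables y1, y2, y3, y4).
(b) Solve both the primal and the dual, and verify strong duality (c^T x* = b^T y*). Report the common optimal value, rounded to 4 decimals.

The standard primal-dual pair for 'max c^T x s.t. A x <= b, x >= 0' is:
  Dual:  min b^T y  s.t.  A^T y >= c,  y >= 0.

So the dual LP is:
  minimize  10y1 + 12y2 + 7y3 + 31y4
  subject to:
    y1 + y3 + 3y4 >= 3
    y2 + 4y3 + y4 >= 1
    y1, y2, y3, y4 >= 0

Solving the primal: x* = (7, 0).
  primal value c^T x* = 21.
Solving the dual: y* = (0, 0, 3, 0).
  dual value b^T y* = 21.
Strong duality: c^T x* = b^T y*. Confirmed.

21


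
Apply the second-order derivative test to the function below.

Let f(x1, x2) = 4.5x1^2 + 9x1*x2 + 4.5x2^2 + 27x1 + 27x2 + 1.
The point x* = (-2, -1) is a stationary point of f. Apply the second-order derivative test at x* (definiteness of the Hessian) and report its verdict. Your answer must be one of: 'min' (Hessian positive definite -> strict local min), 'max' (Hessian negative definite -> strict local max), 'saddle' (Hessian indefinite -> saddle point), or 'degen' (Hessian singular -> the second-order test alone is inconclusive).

Compute the Hessian H = grad^2 f:
  H = [[9, 9], [9, 9]]
Verify stationarity: grad f(x*) = H x* + g = (0, 0).
Eigenvalues of H: 0, 18.
H has a zero eigenvalue (singular; positive semidefinite but not definite), so H is neither positive definite, negative definite, nor indefinite. The second-order test alone is inconclusive -> degen.
(Indeed, f is constant along the null direction of H through x*, so x* is not a strict local extremum.)

degen


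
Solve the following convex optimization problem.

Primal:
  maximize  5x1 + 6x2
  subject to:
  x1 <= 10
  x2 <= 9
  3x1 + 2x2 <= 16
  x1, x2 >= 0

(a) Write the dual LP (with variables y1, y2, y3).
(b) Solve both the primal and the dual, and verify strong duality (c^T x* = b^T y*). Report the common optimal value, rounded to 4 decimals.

The standard primal-dual pair for 'max c^T x s.t. A x <= b, x >= 0' is:
  Dual:  min b^T y  s.t.  A^T y >= c,  y >= 0.

So the dual LP is:
  minimize  10y1 + 9y2 + 16y3
  subject to:
    y1 + 3y3 >= 5
    y2 + 2y3 >= 6
    y1, y2, y3 >= 0

Solving the primal: x* = (0, 8).
  primal value c^T x* = 48.
Solving the dual: y* = (0, 0, 3).
  dual value b^T y* = 48.
Strong duality: c^T x* = b^T y*. Confirmed.

48


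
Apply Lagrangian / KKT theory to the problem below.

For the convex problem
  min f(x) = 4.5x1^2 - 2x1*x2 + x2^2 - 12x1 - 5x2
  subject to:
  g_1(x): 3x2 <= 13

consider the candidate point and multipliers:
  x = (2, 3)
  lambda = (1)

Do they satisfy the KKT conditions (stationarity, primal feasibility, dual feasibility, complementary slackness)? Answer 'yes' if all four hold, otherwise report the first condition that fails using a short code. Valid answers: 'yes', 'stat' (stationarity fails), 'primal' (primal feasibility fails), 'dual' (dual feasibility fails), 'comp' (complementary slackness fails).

Gradient of f: grad f(x) = Q x + c = (0, -3)
Constraint values g_i(x) = a_i^T x - b_i:
  g_1((2, 3)) = -4
Stationarity residual: grad f(x) + sum_i lambda_i a_i = (0, 0)
  -> stationarity OK
Primal feasibility (all g_i <= 0): OK
Dual feasibility (all lambda_i >= 0): OK
Complementary slackness (lambda_i * g_i(x) = 0 for all i): FAILS

Verdict: the first failing condition is complementary_slackness -> comp.

comp


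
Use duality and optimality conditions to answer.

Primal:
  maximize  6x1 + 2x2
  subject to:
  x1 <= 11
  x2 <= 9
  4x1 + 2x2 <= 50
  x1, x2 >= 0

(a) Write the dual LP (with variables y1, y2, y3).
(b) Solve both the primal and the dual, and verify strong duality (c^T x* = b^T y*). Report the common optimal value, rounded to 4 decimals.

The standard primal-dual pair for 'max c^T x s.t. A x <= b, x >= 0' is:
  Dual:  min b^T y  s.t.  A^T y >= c,  y >= 0.

So the dual LP is:
  minimize  11y1 + 9y2 + 50y3
  subject to:
    y1 + 4y3 >= 6
    y2 + 2y3 >= 2
    y1, y2, y3 >= 0

Solving the primal: x* = (11, 3).
  primal value c^T x* = 72.
Solving the dual: y* = (2, 0, 1).
  dual value b^T y* = 72.
Strong duality: c^T x* = b^T y*. Confirmed.

72


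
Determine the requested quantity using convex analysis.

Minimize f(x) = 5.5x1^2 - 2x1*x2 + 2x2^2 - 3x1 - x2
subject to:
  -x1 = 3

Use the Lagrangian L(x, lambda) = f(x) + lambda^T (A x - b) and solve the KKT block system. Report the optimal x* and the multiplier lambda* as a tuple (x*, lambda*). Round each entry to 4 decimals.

Form the Lagrangian:
  L(x, lambda) = (1/2) x^T Q x + c^T x + lambda^T (A x - b)
Stationarity (grad_x L = 0): Q x + c + A^T lambda = 0.
Primal feasibility: A x = b.

This gives the KKT block system:
  [ Q   A^T ] [ x     ]   [-c ]
  [ A    0  ] [ lambda ] = [ b ]

Solving the linear system:
  x*      = (-3, -1.25)
  lambda* = (-33.5)
  f(x*)   = 55.375

x* = (-3, -1.25), lambda* = (-33.5)


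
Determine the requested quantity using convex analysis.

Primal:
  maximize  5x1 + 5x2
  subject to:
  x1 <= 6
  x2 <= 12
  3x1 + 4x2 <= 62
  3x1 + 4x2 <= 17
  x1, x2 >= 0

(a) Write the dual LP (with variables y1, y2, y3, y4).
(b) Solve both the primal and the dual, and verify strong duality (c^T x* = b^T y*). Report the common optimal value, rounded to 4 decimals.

The standard primal-dual pair for 'max c^T x s.t. A x <= b, x >= 0' is:
  Dual:  min b^T y  s.t.  A^T y >= c,  y >= 0.

So the dual LP is:
  minimize  6y1 + 12y2 + 62y3 + 17y4
  subject to:
    y1 + 3y3 + 3y4 >= 5
    y2 + 4y3 + 4y4 >= 5
    y1, y2, y3, y4 >= 0

Solving the primal: x* = (5.6667, 0).
  primal value c^T x* = 28.3333.
Solving the dual: y* = (0, 0, 0, 1.6667).
  dual value b^T y* = 28.3333.
Strong duality: c^T x* = b^T y*. Confirmed.

28.3333
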